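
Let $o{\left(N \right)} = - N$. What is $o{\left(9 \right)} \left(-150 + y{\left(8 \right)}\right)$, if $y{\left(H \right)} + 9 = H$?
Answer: $1359$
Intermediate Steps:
$y{\left(H \right)} = -9 + H$
$o{\left(9 \right)} \left(-150 + y{\left(8 \right)}\right) = \left(-1\right) 9 \left(-150 + \left(-9 + 8\right)\right) = - 9 \left(-150 - 1\right) = \left(-9\right) \left(-151\right) = 1359$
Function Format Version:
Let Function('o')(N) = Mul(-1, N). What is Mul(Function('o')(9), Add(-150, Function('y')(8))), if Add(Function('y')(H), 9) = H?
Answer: 1359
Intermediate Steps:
Function('y')(H) = Add(-9, H)
Mul(Function('o')(9), Add(-150, Function('y')(8))) = Mul(Mul(-1, 9), Add(-150, Add(-9, 8))) = Mul(-9, Add(-150, -1)) = Mul(-9, -151) = 1359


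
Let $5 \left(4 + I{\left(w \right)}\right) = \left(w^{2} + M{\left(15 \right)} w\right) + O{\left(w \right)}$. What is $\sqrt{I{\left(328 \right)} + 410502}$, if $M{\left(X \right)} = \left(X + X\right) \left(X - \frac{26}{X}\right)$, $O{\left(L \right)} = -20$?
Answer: $\frac{\sqrt{11452990}}{5} \approx 676.85$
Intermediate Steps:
$M{\left(X \right)} = 2 X \left(X - \frac{26}{X}\right)$
$I{\left(w \right)} = -8 + \frac{w^{2}}{5} + \frac{398 w}{5}$ ($I{\left(w \right)} = -4 + \frac{\left(w^{2} + \left(-52 + 2 \cdot 15^{2}\right) w\right) - 20}{5} = -4 + \frac{\left(w^{2} + \left(-52 + 2 \cdot 225\right) w\right) - 20}{5} = -4 + \frac{\left(w^{2} + \left(-52 + 450\right) w\right) - 20}{5} = -4 + \frac{\left(w^{2} + 398 w\right) - 20}{5} = -4 + \frac{-20 + w^{2} + 398 w}{5} = -4 + \left(-4 + \frac{w^{2}}{5} + \frac{398 w}{5}\right) = -8 + \frac{w^{2}}{5} + \frac{398 w}{5}$)
$\sqrt{I{\left(328 \right)} + 410502} = \sqrt{\left(-8 + \frac{328^{2}}{5} + \frac{398}{5} \cdot 328\right) + 410502} = \sqrt{\left(-8 + \frac{1}{5} \cdot 107584 + \frac{130544}{5}\right) + 410502} = \sqrt{\left(-8 + \frac{107584}{5} + \frac{130544}{5}\right) + 410502} = \sqrt{\frac{238088}{5} + 410502} = \sqrt{\frac{2290598}{5}} = \frac{\sqrt{11452990}}{5}$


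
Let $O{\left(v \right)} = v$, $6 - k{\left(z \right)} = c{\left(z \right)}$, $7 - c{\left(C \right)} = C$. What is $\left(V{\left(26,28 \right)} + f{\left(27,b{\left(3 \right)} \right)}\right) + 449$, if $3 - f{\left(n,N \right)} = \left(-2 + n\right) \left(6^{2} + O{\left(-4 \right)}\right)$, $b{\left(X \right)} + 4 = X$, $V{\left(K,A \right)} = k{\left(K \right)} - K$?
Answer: $-349$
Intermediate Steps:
$c{\left(C \right)} = 7 - C$
$k{\left(z \right)} = -1 + z$ ($k{\left(z \right)} = 6 - \left(7 - z\right) = 6 + \left(-7 + z\right) = -1 + z$)
$V{\left(K,A \right)} = -1$ ($V{\left(K,A \right)} = \left(-1 + K\right) - K = -1$)
$b{\left(X \right)} = -4 + X$
$f{\left(n,N \right)} = 67 - 32 n$ ($f{\left(n,N \right)} = 3 - \left(-2 + n\right) \left(6^{2} - 4\right) = 3 - \left(-2 + n\right) \left(36 - 4\right) = 3 - \left(-2 + n\right) 32 = 3 - \left(-64 + 32 n\right) = 67 - 32 n$)
$\left(V{\left(26,28 \right)} + f{\left(27,b{\left(3 \right)} \right)}\right) + 449 = \left(-1 + \left(67 - 864\right)\right) + 449 = \left(-1 - 797\right) + 449 = -798 + 449 = -349$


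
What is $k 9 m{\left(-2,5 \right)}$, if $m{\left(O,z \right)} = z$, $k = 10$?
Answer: $450$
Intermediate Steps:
$k 9 m{\left(-2,5 \right)} = 10 \cdot 9 \cdot 5 = 90 \cdot 5 = 450$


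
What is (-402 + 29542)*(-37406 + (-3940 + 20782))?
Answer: -599234960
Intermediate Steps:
(-402 + 29542)*(-37406 + (-3940 + 20782)) = 29140*(-37406 + 16842) = 29140*(-20564) = -599234960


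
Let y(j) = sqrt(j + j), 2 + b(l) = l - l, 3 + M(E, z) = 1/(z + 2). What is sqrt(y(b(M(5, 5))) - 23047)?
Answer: sqrt(-23047 + 2*I) ≈ 0.0066 + 151.81*I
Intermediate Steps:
M(E, z) = -3 + 1/(2 + z) (M(E, z) = -3 + 1/(z + 2) = -3 + 1/(2 + z))
b(l) = -2 (b(l) = -2 + (l - l) = -2 + 0 = -2)
y(j) = sqrt(2)*sqrt(j) (y(j) = sqrt(2*j) = sqrt(2)*sqrt(j))
sqrt(y(b(M(5, 5))) - 23047) = sqrt(sqrt(2)*sqrt(-2) - 23047) = sqrt(sqrt(2)*(I*sqrt(2)) - 23047) = sqrt(2*I - 23047) = sqrt(-23047 + 2*I)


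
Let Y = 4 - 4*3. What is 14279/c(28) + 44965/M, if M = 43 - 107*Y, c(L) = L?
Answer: 14095841/25172 ≈ 559.98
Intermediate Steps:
Y = -8 (Y = 4 - 12 = -8)
M = 899 (M = 43 - 107*(-8) = 43 + 856 = 899)
14279/c(28) + 44965/M = 14279/28 + 44965/899 = 14095841/25172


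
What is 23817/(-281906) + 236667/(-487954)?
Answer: -416699190/731687023 ≈ -0.56950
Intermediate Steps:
23817/(-281906) + 236667/(-487954) = 23817*(-1/281906) + 236667*(-1/487954) = -23817/281906 - 236667/487954 = -416699190/731687023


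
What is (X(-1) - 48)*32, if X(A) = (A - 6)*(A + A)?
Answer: -1088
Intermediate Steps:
X(A) = 2*A*(-6 + A) (X(A) = (-6 + A)*(2*A) = 2*A*(-6 + A))
(X(-1) - 48)*32 = (2*(-1)*(-6 - 1) - 48)*32 = (2*(-1)*(-7) - 48)*32 = (14 - 48)*32 = -34*32 = -1088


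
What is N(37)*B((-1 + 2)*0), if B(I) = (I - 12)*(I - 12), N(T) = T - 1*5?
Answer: 4608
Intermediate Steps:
N(T) = -5 + T (N(T) = T - 5 = -5 + T)
B(I) = (-12 + I)² (B(I) = (-12 + I)*(-12 + I) = (-12 + I)²)
N(37)*B((-1 + 2)*0) = (-5 + 37)*(-12 + (-1 + 2)*0)² = 32*(-12 + 1*0)² = 32*(-12 + 0)² = 32*(-12)² = 32*144 = 4608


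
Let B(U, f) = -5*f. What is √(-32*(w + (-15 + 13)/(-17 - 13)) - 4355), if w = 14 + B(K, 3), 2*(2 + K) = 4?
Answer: I*√973155/15 ≈ 65.766*I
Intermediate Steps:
K = 0 (K = -2 + (½)*4 = -2 + 2 = 0)
w = -1 (w = 14 - 5*3 = 14 - 15 = -1)
√(-32*(w + (-15 + 13)/(-17 - 13)) - 4355) = √(-32*(-1 + (-15 + 13)/(-17 - 13)) - 4355) = √(-32*(-1 - 2/(-30)) - 4355) = √(-32*(-1 - 2*(-1/30)) - 4355) = √(-32*(-1 + 1/15) - 4355) = √(-32*(-14/15) - 4355) = √(448/15 - 4355) = √(-64877/15) = I*√973155/15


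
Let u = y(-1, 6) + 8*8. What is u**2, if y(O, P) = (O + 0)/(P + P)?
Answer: 588289/144 ≈ 4085.3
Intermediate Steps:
y(O, P) = O/(2*P) (y(O, P) = O/((2*P)) = O*(1/(2*P)) = O/(2*P))
u = 767/12 (u = (1/2)*(-1)/6 + 8*8 = (1/2)*(-1)*(1/6) + 64 = -1/12 + 64 = 767/12 ≈ 63.917)
u**2 = (767/12)**2 = 588289/144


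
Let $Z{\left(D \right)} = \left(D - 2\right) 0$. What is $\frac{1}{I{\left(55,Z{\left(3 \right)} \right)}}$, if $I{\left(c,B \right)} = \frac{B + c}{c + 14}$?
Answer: $\frac{69}{55} \approx 1.2545$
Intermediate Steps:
$Z{\left(D \right)} = 0$ ($Z{\left(D \right)} = \left(-2 + D\right) 0 = 0$)
$I{\left(c,B \right)} = \frac{B + c}{14 + c}$
$\frac{1}{I{\left(55,Z{\left(3 \right)} \right)}} = \frac{1}{\frac{1}{14 + 55} \left(0 + 55\right)} = \frac{1}{\frac{1}{69} \cdot 55} = \frac{1}{\frac{55}{69}} = \frac{69}{55}$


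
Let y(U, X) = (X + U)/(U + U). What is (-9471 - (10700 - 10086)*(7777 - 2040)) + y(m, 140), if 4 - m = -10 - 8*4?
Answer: -162471401/46 ≈ -3.5320e+6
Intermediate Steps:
m = 46 (m = 4 - (-10 - 8*4) = 4 - (-10 - 32) = 4 - 1*(-42) = 4 + 42 = 46)
y(U, X) = (U + X)/(2*U) (y(U, X) = (U + X)/((2*U)) = (U + X)*(1/(2*U)) = (U + X)/(2*U))
(-9471 - (10700 - 10086)*(7777 - 2040)) + y(m, 140) = (-9471 - (10700 - 10086)*(7777 - 2040)) + (½)*(46 + 140)/46 = (-9471 - 614*5737) + (½)*(1/46)*186 = (-9471 - 1*3522518) + 93/46 = (-9471 - 3522518) + 93/46 = -3531989 + 93/46 = -162471401/46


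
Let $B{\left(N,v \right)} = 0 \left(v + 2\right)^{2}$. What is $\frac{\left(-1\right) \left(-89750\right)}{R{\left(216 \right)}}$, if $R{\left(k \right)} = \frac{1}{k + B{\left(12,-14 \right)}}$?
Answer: $19386000$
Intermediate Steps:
$B{\left(N,v \right)} = 0$ ($B{\left(N,v \right)} = 0 \left(2 + v\right)^{2} = 0$)
$R{\left(k \right)} = \frac{1}{k}$ ($R{\left(k \right)} = \frac{1}{k + 0} = \frac{1}{k}$)
$\frac{\left(-1\right) \left(-89750\right)}{R{\left(216 \right)}} = \frac{\left(-1\right) \left(-89750\right)}{\frac{1}{216}} = 89750 \frac{1}{\frac{1}{216}} = 89750 \cdot 216 = 19386000$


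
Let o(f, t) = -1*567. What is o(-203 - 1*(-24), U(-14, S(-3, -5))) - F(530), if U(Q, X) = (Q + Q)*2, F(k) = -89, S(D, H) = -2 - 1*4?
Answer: -478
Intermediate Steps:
S(D, H) = -6 (S(D, H) = -2 - 4 = -6)
U(Q, X) = 4*Q (U(Q, X) = (2*Q)*2 = 4*Q)
o(f, t) = -567
o(-203 - 1*(-24), U(-14, S(-3, -5))) - F(530) = -567 - 1*(-89) = -567 + 89 = -478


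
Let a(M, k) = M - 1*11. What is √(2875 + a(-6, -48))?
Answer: √2858 ≈ 53.460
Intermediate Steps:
a(M, k) = -11 + M (a(M, k) = M - 11 = -11 + M)
√(2875 + a(-6, -48)) = √(2875 + (-11 - 6)) = √(2875 - 17) = √2858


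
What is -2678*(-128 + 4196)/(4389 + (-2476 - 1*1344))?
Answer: -10894104/569 ≈ -19146.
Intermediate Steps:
-2678*(-128 + 4196)/(4389 + (-2476 - 1*1344)) = -2678*4068/(4389 + (-2476 - 1344)) = -2678*4068/(4389 - 3820) = -2678/(569*(1/4068)) = -2678/569/4068 = -2678*4068/569 = -10894104/569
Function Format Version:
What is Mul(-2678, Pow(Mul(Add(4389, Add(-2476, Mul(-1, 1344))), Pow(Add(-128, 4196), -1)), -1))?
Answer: Rational(-10894104, 569) ≈ -19146.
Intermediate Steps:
Mul(-2678, Pow(Mul(Add(4389, Add(-2476, Mul(-1, 1344))), Pow(Add(-128, 4196), -1)), -1)) = Mul(-2678, Pow(Mul(Add(4389, Add(-2476, -1344)), Pow(4068, -1)), -1)) = Mul(-2678, Pow(Mul(Add(4389, -3820), Rational(1, 4068)), -1)) = Mul(-2678, Pow(Mul(569, Rational(1, 4068)), -1)) = Mul(-2678, Pow(Rational(569, 4068), -1)) = Mul(-2678, Rational(4068, 569)) = Rational(-10894104, 569)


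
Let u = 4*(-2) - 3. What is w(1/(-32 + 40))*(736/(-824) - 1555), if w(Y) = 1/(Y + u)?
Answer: 427352/2987 ≈ 143.07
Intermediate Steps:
u = -11 (u = -8 - 3 = -11)
w(Y) = 1/(-11 + Y) (w(Y) = 1/(Y - 11) = 1/(-11 + Y))
w(1/(-32 + 40))*(736/(-824) - 1555) = (736/(-824) - 1555)/(-11 + 1/(-32 + 40)) = (736*(-1/824) - 1555)/(-11 + 1/8) = (-92/103 - 1555)/(-11 + 1/8) = -160257/103/(-87/8) = -8/87*(-160257/103) = 427352/2987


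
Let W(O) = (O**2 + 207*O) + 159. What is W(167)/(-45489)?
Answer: -62617/45489 ≈ -1.3765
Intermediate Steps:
W(O) = 159 + O**2 + 207*O
W(167)/(-45489) = (159 + 167**2 + 207*167)/(-45489) = (159 + 27889 + 34569)*(-1/45489) = 62617*(-1/45489) = -62617/45489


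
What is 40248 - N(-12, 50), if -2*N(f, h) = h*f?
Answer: 39948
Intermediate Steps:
N(f, h) = -f*h/2 (N(f, h) = -h*f/2 = -f*h/2)
40248 - N(-12, 50) = 40248 - (-1)*(-12)*50/2 = 40248 - 1*300 = 40248 - 300 = 39948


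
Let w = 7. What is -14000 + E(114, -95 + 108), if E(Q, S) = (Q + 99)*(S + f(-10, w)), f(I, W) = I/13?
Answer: -148133/13 ≈ -11395.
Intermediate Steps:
f(I, W) = I/13 (f(I, W) = I*(1/13) = I/13)
E(Q, S) = (99 + Q)*(-10/13 + S) (E(Q, S) = (Q + 99)*(S + (1/13)*(-10)) = (99 + Q)*(S - 10/13) = (99 + Q)*(-10/13 + S))
-14000 + E(114, -95 + 108) = -14000 + (-990/13 + 99*(-95 + 108) - 10/13*114 + 114*(-95 + 108)) = -14000 + (-990/13 + 99*13 - 1140/13 + 114*13) = -14000 + (-990/13 + 1287 - 1140/13 + 1482) = -14000 + 33867/13 = -148133/13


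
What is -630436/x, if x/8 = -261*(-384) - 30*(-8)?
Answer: -157609/200928 ≈ -0.78441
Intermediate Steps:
x = 803712 (x = 8*(-261*(-384) - 30*(-8)) = 8*(100224 + 240) = 8*100464 = 803712)
-630436/x = -630436/803712 = -630436*1/803712 = -157609/200928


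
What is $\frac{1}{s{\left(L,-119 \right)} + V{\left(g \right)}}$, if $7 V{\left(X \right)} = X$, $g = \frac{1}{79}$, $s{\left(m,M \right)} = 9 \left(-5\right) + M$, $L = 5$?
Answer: $- \frac{553}{90691} \approx -0.0060976$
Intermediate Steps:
$s{\left(m,M \right)} = -45 + M$
$g = \frac{1}{79} \approx 0.012658$
$V{\left(X \right)} = \frac{X}{7}$
$\frac{1}{s{\left(L,-119 \right)} + V{\left(g \right)}} = \frac{1}{\left(-45 - 119\right) + \frac{1}{7} \cdot \frac{1}{79}} = \frac{1}{-164 + \frac{1}{553}} = \frac{1}{- \frac{90691}{553}} = - \frac{553}{90691}$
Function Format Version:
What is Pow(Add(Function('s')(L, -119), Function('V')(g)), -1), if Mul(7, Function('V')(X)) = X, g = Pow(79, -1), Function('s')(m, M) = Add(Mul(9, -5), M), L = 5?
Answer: Rational(-553, 90691) ≈ -0.0060976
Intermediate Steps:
Function('s')(m, M) = Add(-45, M)
g = Rational(1, 79) ≈ 0.012658
Function('V')(X) = Mul(Rational(1, 7), X)
Pow(Add(Function('s')(L, -119), Function('V')(g)), -1) = Pow(Add(Add(-45, -119), Mul(Rational(1, 7), Rational(1, 79))), -1) = Pow(Add(-164, Rational(1, 553)), -1) = Pow(Rational(-90691, 553), -1) = Rational(-553, 90691)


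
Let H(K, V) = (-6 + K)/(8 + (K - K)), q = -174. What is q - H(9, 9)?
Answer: -1395/8 ≈ -174.38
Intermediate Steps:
H(K, V) = -¾ + K/8 (H(K, V) = (-6 + K)/(8 + 0) = (-6 + K)/8 = (-6 + K)*(⅛) = -¾ + K/8)
q - H(9, 9) = -174 - (-¾ + (⅛)*9) = -174 - (-¾ + 9/8) = -174 - 1*3/8 = -174 - 3/8 = -1395/8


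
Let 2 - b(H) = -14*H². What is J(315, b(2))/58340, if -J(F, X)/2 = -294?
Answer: 147/14585 ≈ 0.010079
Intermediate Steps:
b(H) = 2 + 14*H² (b(H) = 2 - (-14)*H² = 2 + 14*H²)
J(F, X) = 588 (J(F, X) = -2*(-294) = 588)
J(315, b(2))/58340 = 588/58340 = 588*(1/58340) = 147/14585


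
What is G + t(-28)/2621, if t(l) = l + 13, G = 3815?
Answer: 9999100/2621 ≈ 3815.0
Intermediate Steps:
t(l) = 13 + l
G + t(-28)/2621 = 3815 + (13 - 28)/2621 = 3815 - 15*1/2621 = 3815 - 15/2621 = 9999100/2621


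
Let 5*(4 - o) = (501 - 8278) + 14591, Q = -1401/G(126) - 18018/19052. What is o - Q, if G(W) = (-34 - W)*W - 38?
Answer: -29690097278/21864335 ≈ -1357.9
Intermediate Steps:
G(W) = -38 + W*(-34 - W) (G(W) = W*(-34 - W) - 38 = -38 + W*(-34 - W))
Q = -3832224/4372867 (Q = -1401/(-38 - 1*126² - 34*126) - 18018/19052 = -1401/(-38 - 1*15876 - 4284) - 18018*1/19052 = -1401/(-38 - 15876 - 4284) - 819/866 = -1401/(-20198) - 819/866 = -1401*(-1/20198) - 819/866 = 1401/20198 - 819/866 = -3832224/4372867 ≈ -0.87636)
o = -6794/5 (o = 4 - ((501 - 8278) + 14591)/5 = 4 - (-7777 + 14591)/5 = 4 - ⅕*6814 = 4 - 6814/5 = -6794/5 ≈ -1358.8)
o - Q = -6794/5 - 1*(-3832224/4372867) = -6794/5 + 3832224/4372867 = -29690097278/21864335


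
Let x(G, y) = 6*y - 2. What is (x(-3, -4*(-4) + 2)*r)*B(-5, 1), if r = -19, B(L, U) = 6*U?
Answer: -12084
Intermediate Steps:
x(G, y) = -2 + 6*y
(x(-3, -4*(-4) + 2)*r)*B(-5, 1) = ((-2 + 6*(-4*(-4) + 2))*(-19))*(6*1) = ((-2 + 6*(16 + 2))*(-19))*6 = ((-2 + 6*18)*(-19))*6 = ((-2 + 108)*(-19))*6 = (106*(-19))*6 = -2014*6 = -12084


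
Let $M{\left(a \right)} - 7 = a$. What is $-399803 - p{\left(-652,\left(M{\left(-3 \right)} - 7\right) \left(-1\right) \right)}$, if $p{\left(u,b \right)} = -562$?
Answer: $-399241$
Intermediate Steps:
$M{\left(a \right)} = 7 + a$
$-399803 - p{\left(-652,\left(M{\left(-3 \right)} - 7\right) \left(-1\right) \right)} = -399803 - -562 = -399803 + 562 = -399241$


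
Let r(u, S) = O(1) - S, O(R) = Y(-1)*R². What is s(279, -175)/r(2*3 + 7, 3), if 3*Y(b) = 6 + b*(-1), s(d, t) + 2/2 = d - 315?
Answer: 111/2 ≈ 55.500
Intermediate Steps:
s(d, t) = -316 + d (s(d, t) = -1 + (d - 315) = -1 + (-315 + d) = -316 + d)
Y(b) = 2 - b/3 (Y(b) = (6 + b*(-1))/3 = (6 - b)/3 = 2 - b/3)
O(R) = 7*R²/3 (O(R) = (2 - ⅓*(-1))*R² = (2 + ⅓)*R² = 7*R²/3)
r(u, S) = 7/3 - S (r(u, S) = (7/3)*1² - S = (7/3)*1 - S = 7/3 - S)
s(279, -175)/r(2*3 + 7, 3) = (-316 + 279)/(7/3 - 1*3) = -37/(7/3 - 3) = -37/(-⅔) = -37*(-3/2) = 111/2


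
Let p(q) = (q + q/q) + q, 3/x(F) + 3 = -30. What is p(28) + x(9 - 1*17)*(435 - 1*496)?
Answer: 688/11 ≈ 62.545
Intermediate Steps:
x(F) = -1/11 (x(F) = 3/(-3 - 30) = 3/(-33) = 3*(-1/33) = -1/11)
p(q) = 1 + 2*q (p(q) = (q + 1) + q = (1 + q) + q = 1 + 2*q)
p(28) + x(9 - 1*17)*(435 - 1*496) = (1 + 2*28) - (435 - 1*496)/11 = (1 + 56) - (435 - 496)/11 = 57 - 1/11*(-61) = 57 + 61/11 = 688/11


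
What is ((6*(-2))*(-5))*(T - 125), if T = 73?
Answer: -3120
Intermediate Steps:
((6*(-2))*(-5))*(T - 125) = ((6*(-2))*(-5))*(73 - 125) = -12*(-5)*(-52) = 60*(-52) = -3120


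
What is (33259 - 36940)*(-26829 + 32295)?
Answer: -20120346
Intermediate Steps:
(33259 - 36940)*(-26829 + 32295) = -3681*5466 = -20120346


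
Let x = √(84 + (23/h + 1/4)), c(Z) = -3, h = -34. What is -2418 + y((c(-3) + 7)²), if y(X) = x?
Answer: -2418 + √96611/34 ≈ -2408.9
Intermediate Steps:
x = √96611/34 (x = √(84 + (23/(-34) + 1/4)) = √(84 + (23*(-1/34) + 1*(¼))) = √(84 + (-23/34 + ¼)) = √(84 - 29/68) = √(5683/68) = √96611/34 ≈ 9.1419)
y(X) = √96611/34
-2418 + y((c(-3) + 7)²) = -2418 + √96611/34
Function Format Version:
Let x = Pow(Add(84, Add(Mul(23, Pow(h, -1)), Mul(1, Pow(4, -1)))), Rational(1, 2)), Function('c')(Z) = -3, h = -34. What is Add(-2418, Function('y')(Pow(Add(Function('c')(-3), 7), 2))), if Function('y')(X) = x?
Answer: Add(-2418, Mul(Rational(1, 34), Pow(96611, Rational(1, 2)))) ≈ -2408.9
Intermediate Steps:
x = Mul(Rational(1, 34), Pow(96611, Rational(1, 2))) (x = Pow(Add(84, Add(Mul(23, Pow(-34, -1)), Mul(1, Pow(4, -1)))), Rational(1, 2)) = Pow(Add(84, Add(Mul(23, Rational(-1, 34)), Mul(1, Rational(1, 4)))), Rational(1, 2)) = Pow(Add(84, Add(Rational(-23, 34), Rational(1, 4))), Rational(1, 2)) = Pow(Add(84, Rational(-29, 68)), Rational(1, 2)) = Pow(Rational(5683, 68), Rational(1, 2)) = Mul(Rational(1, 34), Pow(96611, Rational(1, 2))) ≈ 9.1419)
Function('y')(X) = Mul(Rational(1, 34), Pow(96611, Rational(1, 2)))
Add(-2418, Function('y')(Pow(Add(Function('c')(-3), 7), 2))) = Add(-2418, Mul(Rational(1, 34), Pow(96611, Rational(1, 2))))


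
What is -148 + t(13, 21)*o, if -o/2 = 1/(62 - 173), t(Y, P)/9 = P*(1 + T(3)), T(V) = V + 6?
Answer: -4216/37 ≈ -113.95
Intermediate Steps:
T(V) = 6 + V
t(Y, P) = 90*P (t(Y, P) = 9*(P*(1 + (6 + 3))) = 9*(P*(1 + 9)) = 9*(P*10) = 9*(10*P) = 90*P)
o = 2/111 (o = -2/(62 - 173) = -2/(-111) = -2*(-1/111) = 2/111 ≈ 0.018018)
-148 + t(13, 21)*o = -148 + (90*21)*(2/111) = -148 + 1890*(2/111) = -148 + 1260/37 = -4216/37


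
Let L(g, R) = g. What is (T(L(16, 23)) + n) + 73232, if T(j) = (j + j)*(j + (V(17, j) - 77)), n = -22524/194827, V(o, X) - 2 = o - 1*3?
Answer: 13986997460/194827 ≈ 71792.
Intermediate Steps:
V(o, X) = -1 + o (V(o, X) = 2 + (o - 1*3) = 2 + (o - 3) = 2 + (-3 + o) = -1 + o)
n = -22524/194827 (n = -22524*1/194827 = -22524/194827 ≈ -0.11561)
T(j) = 2*j*(-61 + j) (T(j) = (j + j)*(j + ((-1 + 17) - 77)) = (2*j)*(j + (16 - 77)) = (2*j)*(j - 61) = (2*j)*(-61 + j) = 2*j*(-61 + j))
(T(L(16, 23)) + n) + 73232 = (2*16*(-61 + 16) - 22524/194827) + 73232 = (2*16*(-45) - 22524/194827) + 73232 = (-1440 - 22524/194827) + 73232 = -280573404/194827 + 73232 = 13986997460/194827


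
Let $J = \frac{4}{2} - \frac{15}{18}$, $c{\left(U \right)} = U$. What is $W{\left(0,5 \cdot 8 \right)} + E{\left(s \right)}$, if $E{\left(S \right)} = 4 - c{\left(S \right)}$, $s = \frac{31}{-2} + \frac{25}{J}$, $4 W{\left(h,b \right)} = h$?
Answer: $- \frac{27}{14} \approx -1.9286$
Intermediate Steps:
$W{\left(h,b \right)} = \frac{h}{4}$
$J = \frac{7}{6}$ ($J = 4 \cdot \frac{1}{2} - \frac{5}{6} = 2 - \frac{5}{6} = \frac{7}{6} \approx 1.1667$)
$s = \frac{83}{14}$ ($s = \frac{31}{-2} + \frac{25}{\frac{7}{6}} = 31 \left(- \frac{1}{2}\right) + 25 \cdot \frac{6}{7} = - \frac{31}{2} + \frac{150}{7} = \frac{83}{14} \approx 5.9286$)
$E{\left(S \right)} = 4 - S$
$W{\left(0,5 \cdot 8 \right)} + E{\left(s \right)} = \frac{1}{4} \cdot 0 + \left(4 - \frac{83}{14}\right) = 0 + \left(4 - \frac{83}{14}\right) = 0 - \frac{27}{14} = - \frac{27}{14}$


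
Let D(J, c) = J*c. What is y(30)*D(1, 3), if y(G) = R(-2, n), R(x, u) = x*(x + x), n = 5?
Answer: 24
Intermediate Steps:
R(x, u) = 2*x² (R(x, u) = x*(2*x) = 2*x²)
y(G) = 8 (y(G) = 2*(-2)² = 2*4 = 8)
y(30)*D(1, 3) = 8*(1*3) = 8*3 = 24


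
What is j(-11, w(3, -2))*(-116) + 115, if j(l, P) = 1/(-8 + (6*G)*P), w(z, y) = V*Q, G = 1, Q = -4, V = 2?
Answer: 1639/14 ≈ 117.07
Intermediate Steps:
w(z, y) = -8 (w(z, y) = 2*(-4) = -8)
j(l, P) = 1/(-8 + 6*P) (j(l, P) = 1/(-8 + (6*1)*P) = 1/(-8 + 6*P))
j(-11, w(3, -2))*(-116) + 115 = (1/(2*(-4 + 3*(-8))))*(-116) + 115 = (1/(2*(-4 - 24)))*(-116) + 115 = ((1/2)/(-28))*(-116) + 115 = ((1/2)*(-1/28))*(-116) + 115 = -1/56*(-116) + 115 = 29/14 + 115 = 1639/14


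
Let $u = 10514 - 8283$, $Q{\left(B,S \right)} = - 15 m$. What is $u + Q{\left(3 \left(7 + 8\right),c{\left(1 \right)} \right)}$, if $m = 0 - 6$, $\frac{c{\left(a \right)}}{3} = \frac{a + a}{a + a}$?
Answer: $2321$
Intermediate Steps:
$c{\left(a \right)} = 3$ ($c{\left(a \right)} = 3 \frac{a + a}{a + a} = 3 \frac{2 a}{2 a} = 3 \cdot 2 a \frac{1}{2 a} = 3 \cdot 1 = 3$)
$m = -6$ ($m = 0 - 6 = -6$)
$Q{\left(B,S \right)} = 90$ ($Q{\left(B,S \right)} = \left(-15\right) \left(-6\right) = 90$)
$u = 2231$
$u + Q{\left(3 \left(7 + 8\right),c{\left(1 \right)} \right)} = 2231 + 90 = 2321$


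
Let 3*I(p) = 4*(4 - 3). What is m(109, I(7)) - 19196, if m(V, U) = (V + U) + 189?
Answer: -56690/3 ≈ -18897.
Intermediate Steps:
I(p) = 4/3 (I(p) = (4*(4 - 3))/3 = (4*1)/3 = (⅓)*4 = 4/3)
m(V, U) = 189 + U + V (m(V, U) = (U + V) + 189 = 189 + U + V)
m(109, I(7)) - 19196 = (189 + 4/3 + 109) - 19196 = 898/3 - 19196 = -56690/3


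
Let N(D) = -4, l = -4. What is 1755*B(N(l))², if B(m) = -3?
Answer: 15795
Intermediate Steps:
1755*B(N(l))² = 1755*(-3)² = 1755*9 = 15795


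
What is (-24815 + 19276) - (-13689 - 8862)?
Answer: 17012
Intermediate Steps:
(-24815 + 19276) - (-13689 - 8862) = -5539 - 1*(-22551) = -5539 + 22551 = 17012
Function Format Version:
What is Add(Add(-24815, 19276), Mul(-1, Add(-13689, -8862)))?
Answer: 17012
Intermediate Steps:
Add(Add(-24815, 19276), Mul(-1, Add(-13689, -8862))) = Add(-5539, Mul(-1, -22551)) = Add(-5539, 22551) = 17012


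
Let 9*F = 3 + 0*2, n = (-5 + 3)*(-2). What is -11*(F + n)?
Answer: -143/3 ≈ -47.667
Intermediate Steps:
n = 4 (n = -2*(-2) = 4)
F = ⅓ (F = (3 + 0*2)/9 = (3 + 0)/9 = (⅑)*3 = ⅓ ≈ 0.33333)
-11*(F + n) = -11*(⅓ + 4) = -11*13/3 = -143/3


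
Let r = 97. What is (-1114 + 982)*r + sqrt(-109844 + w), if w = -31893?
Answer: -12804 + I*sqrt(141737) ≈ -12804.0 + 376.48*I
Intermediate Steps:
(-1114 + 982)*r + sqrt(-109844 + w) = (-1114 + 982)*97 + sqrt(-109844 - 31893) = -132*97 + sqrt(-141737) = -12804 + I*sqrt(141737)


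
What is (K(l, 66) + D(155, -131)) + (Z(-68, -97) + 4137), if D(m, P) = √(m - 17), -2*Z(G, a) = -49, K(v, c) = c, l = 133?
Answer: 8455/2 + √138 ≈ 4239.3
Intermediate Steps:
Z(G, a) = 49/2 (Z(G, a) = -½*(-49) = 49/2)
D(m, P) = √(-17 + m)
(K(l, 66) + D(155, -131)) + (Z(-68, -97) + 4137) = (66 + √(-17 + 155)) + (49/2 + 4137) = (66 + √138) + 8323/2 = 8455/2 + √138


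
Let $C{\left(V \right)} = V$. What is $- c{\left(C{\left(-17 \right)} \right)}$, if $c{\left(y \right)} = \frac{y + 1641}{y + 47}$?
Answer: $- \frac{812}{15} \approx -54.133$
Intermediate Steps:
$c{\left(y \right)} = \frac{1641 + y}{47 + y}$
$- c{\left(C{\left(-17 \right)} \right)} = - \frac{1641 - 17}{47 - 17} = - \frac{1624}{30} = \left(-1\right) \frac{812}{15} = - \frac{812}{15}$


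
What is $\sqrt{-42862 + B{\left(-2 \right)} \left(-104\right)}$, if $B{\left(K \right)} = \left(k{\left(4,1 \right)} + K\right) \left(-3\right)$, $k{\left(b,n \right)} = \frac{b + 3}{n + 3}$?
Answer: $2 i \sqrt{10735} \approx 207.22 i$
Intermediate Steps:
$k{\left(b,n \right)} = \frac{3 + b}{3 + n}$
$B{\left(K \right)} = - \frac{21}{4} - 3 K$ ($B{\left(K \right)} = \left(\frac{3 + 4}{3 + 1} + K\right) \left(-3\right) = \left(\frac{1}{4} \cdot 7 + K\right) \left(-3\right) = \left(\frac{7}{4} + K\right) \left(-3\right) = - \frac{21}{4} - 3 K$)
$\sqrt{-42862 + B{\left(-2 \right)} \left(-104\right)} = \sqrt{-42862 + \left(- \frac{21}{4} - -6\right) \left(-104\right)} = \sqrt{-42862 + \left(- \frac{21}{4} + 6\right) \left(-104\right)} = \sqrt{-42862 + \frac{3}{4} \left(-104\right)} = \sqrt{-42862 - 78} = \sqrt{-42940} = 2 i \sqrt{10735}$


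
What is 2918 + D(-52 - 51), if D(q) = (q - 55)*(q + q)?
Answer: 35466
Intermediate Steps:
D(q) = 2*q*(-55 + q) (D(q) = (-55 + q)*(2*q) = 2*q*(-55 + q))
2918 + D(-52 - 51) = 2918 + 2*(-52 - 51)*(-55 + (-52 - 51)) = 2918 + 2*(-103)*(-55 - 103) = 2918 + 2*(-103)*(-158) = 2918 + 32548 = 35466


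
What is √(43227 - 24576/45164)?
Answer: √5510797387683/11291 ≈ 207.91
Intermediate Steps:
√(43227 - 24576/45164) = √(43227 - 24576*1/45164) = √(43227 - 6144/11291) = √(488069913/11291) = √5510797387683/11291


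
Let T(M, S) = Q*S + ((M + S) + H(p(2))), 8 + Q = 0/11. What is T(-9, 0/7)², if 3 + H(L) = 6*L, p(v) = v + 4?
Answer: 576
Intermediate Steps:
p(v) = 4 + v
H(L) = -3 + 6*L
Q = -8 (Q = -8 + 0/11 = -8 + 0*(1/11) = -8 + 0 = -8)
T(M, S) = 33 + M - 7*S (T(M, S) = -8*S + ((M + S) + (-3 + 6*(4 + 2))) = -8*S + ((M + S) + (-3 + 6*6)) = -8*S + ((M + S) + (-3 + 36)) = -8*S + ((M + S) + 33) = -8*S + (33 + M + S) = 33 + M - 7*S)
T(-9, 0/7)² = (33 - 9 - 0/7)² = (33 - 9 - 7*0)² = (33 - 9 + 0)² = 24² = 576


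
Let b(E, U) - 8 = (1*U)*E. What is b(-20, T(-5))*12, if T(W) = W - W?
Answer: 96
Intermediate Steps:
T(W) = 0
b(E, U) = 8 + E*U (b(E, U) = 8 + (1*U)*E = 8 + U*E = 8 + E*U)
b(-20, T(-5))*12 = (8 - 20*0)*12 = (8 + 0)*12 = 8*12 = 96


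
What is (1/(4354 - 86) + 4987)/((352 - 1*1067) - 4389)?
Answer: -21284517/21783872 ≈ -0.97708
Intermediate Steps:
(1/(4354 - 86) + 4987)/((352 - 1*1067) - 4389) = (1/4268 + 4987)/((352 - 1067) - 4389) = (1/4268 + 4987)/(-715 - 4389) = (21284517/4268)/(-5104) = (21284517/4268)*(-1/5104) = -21284517/21783872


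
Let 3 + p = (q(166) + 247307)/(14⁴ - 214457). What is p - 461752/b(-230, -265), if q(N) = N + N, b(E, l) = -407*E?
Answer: -76953182326/8239599005 ≈ -9.3394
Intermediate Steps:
q(N) = 2*N
p = -775762/176041 (p = -3 + (2*166 + 247307)/(14⁴ - 214457) = -3 + (332 + 247307)/(38416 - 214457) = -3 + 247639/(-176041) = -3 + 247639*(-1/176041) = -3 - 247639/176041 = -775762/176041 ≈ -4.4067)
p - 461752/b(-230, -265) = -775762/176041 - 461752/((-407*(-230))) = -775762/176041 - 461752/93610 = -775762/176041 - 461752*1/93610 = -775762/176041 - 230876/46805 = -76953182326/8239599005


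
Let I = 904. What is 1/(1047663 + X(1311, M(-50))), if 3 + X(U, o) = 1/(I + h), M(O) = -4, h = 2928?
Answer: 3832/4014633121 ≈ 9.5451e-7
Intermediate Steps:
X(U, o) = -11495/3832 (X(U, o) = -3 + 1/(904 + 2928) = -3 + 1/3832 = -11495/3832)
1/(1047663 + X(1311, M(-50))) = 1/(1047663 - 11495/3832) = 1/(4014633121/3832) = 3832/4014633121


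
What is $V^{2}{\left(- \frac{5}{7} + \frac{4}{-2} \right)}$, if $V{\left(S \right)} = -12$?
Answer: $144$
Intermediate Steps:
$V^{2}{\left(- \frac{5}{7} + \frac{4}{-2} \right)} = \left(-12\right)^{2} = 144$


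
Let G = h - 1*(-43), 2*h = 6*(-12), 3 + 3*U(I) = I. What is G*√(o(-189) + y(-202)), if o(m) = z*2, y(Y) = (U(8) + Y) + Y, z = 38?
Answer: 7*I*√2937/3 ≈ 126.45*I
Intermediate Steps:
U(I) = -1 + I/3
h = -36 (h = (6*(-12))/2 = (½)*(-72) = -36)
y(Y) = 5/3 + 2*Y (y(Y) = ((-1 + (⅓)*8) + Y) + Y = ((-1 + 8/3) + Y) + Y = (5/3 + Y) + Y = 5/3 + 2*Y)
o(m) = 76 (o(m) = 38*2 = 76)
G = 7 (G = -36 - 1*(-43) = -36 + 43 = 7)
G*√(o(-189) + y(-202)) = 7*√(76 + (5/3 + 2*(-202))) = 7*√(76 + (5/3 - 404)) = 7*√(76 - 1207/3) = 7*√(-979/3) = 7*(I*√2937/3) = 7*I*√2937/3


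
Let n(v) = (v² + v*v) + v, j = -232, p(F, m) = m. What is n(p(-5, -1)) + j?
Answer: -231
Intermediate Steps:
n(v) = v + 2*v² (n(v) = (v² + v²) + v = 2*v² + v = v + 2*v²)
n(p(-5, -1)) + j = -(1 + 2*(-1)) - 232 = -(1 - 2) - 232 = -1*(-1) - 232 = 1 - 232 = -231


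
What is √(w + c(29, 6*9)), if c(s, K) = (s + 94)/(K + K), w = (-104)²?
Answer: √389417/6 ≈ 104.01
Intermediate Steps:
w = 10816
c(s, K) = (94 + s)/(2*K) (c(s, K) = (94 + s)/((2*K)) = (94 + s)*(1/(2*K)) = (94 + s)/(2*K))
√(w + c(29, 6*9)) = √(10816 + (94 + 29)/(2*((6*9)))) = √(10816 + (½)*123/54) = √(10816 + (½)*(1/54)*123) = √(10816 + 41/36) = √(389417/36) = √389417/6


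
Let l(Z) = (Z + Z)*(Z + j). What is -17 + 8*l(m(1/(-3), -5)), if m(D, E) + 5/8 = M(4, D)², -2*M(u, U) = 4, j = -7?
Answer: -851/4 ≈ -212.75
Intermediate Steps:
M(u, U) = -2 (M(u, U) = -½*4 = -2)
m(D, E) = 27/8 (m(D, E) = -5/8 + (-2)² = -5/8 + 4 = 27/8)
l(Z) = 2*Z*(-7 + Z) (l(Z) = (Z + Z)*(Z - 7) = (2*Z)*(-7 + Z) = 2*Z*(-7 + Z))
-17 + 8*l(m(1/(-3), -5)) = -17 + 8*(2*(27/8)*(-7 + 27/8)) = -17 + 8*(2*(27/8)*(-29/8)) = -17 + 8*(-783/32) = -17 - 783/4 = -851/4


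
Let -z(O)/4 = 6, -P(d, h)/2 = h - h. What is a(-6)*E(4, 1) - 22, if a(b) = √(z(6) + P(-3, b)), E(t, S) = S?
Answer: -22 + 2*I*√6 ≈ -22.0 + 4.899*I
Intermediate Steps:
P(d, h) = 0 (P(d, h) = -2*(h - h) = -2*0 = 0)
z(O) = -24 (z(O) = -4*6 = -24)
a(b) = 2*I*√6 (a(b) = √(-24 + 0) = √(-24) = 2*I*√6)
a(-6)*E(4, 1) - 22 = (2*I*√6)*1 - 22 = 2*I*√6 - 22 = -22 + 2*I*√6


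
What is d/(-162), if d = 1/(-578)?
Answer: 1/93636 ≈ 1.0680e-5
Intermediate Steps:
d = -1/578 ≈ -0.0017301
d/(-162) = -1/578/(-162) = -1/578*(-1/162) = 1/93636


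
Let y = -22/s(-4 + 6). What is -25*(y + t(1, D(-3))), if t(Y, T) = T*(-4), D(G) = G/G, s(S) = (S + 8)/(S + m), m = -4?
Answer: -10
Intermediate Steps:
s(S) = (8 + S)/(-4 + S) (s(S) = (S + 8)/(S - 4) = (8 + S)/(-4 + S))
D(G) = 1
t(Y, T) = -4*T
y = 22/5 (y = -22*(-4 + (-4 + 6))/(8 + (-4 + 6)) = -22*(-4 + 2)/(8 + 2) = -22/(10/(-2)) = -22/((-½*10)) = -22/(-5) = -22*(-⅕) = 22/5 ≈ 4.4000)
-25*(y + t(1, D(-3))) = -25*(22/5 - 4*1) = -25*(22/5 - 4) = -25*⅖ = -10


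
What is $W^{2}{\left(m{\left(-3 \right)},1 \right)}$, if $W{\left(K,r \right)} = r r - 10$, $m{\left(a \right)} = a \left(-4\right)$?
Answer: $81$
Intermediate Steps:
$m{\left(a \right)} = - 4 a$
$W{\left(K,r \right)} = -10 + r^{2}$ ($W{\left(K,r \right)} = r^{2} - 10 = -10 + r^{2}$)
$W^{2}{\left(m{\left(-3 \right)},1 \right)} = \left(-10 + 1^{2}\right)^{2} = \left(-10 + 1\right)^{2} = \left(-9\right)^{2} = 81$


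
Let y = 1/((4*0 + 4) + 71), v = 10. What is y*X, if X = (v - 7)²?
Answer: 3/25 ≈ 0.12000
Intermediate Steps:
y = 1/75 (y = 1/((0 + 4) + 71) = 1/(4 + 71) = 1/75 ≈ 0.013333)
X = 9 (X = (10 - 7)² = 3² = 9)
y*X = (1/75)*9 = 3/25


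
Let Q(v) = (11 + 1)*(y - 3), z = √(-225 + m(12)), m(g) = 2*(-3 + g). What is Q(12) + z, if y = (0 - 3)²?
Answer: 72 + 3*I*√23 ≈ 72.0 + 14.387*I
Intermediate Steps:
y = 9 (y = (-3)² = 9)
m(g) = -6 + 2*g
z = 3*I*√23 (z = √(-225 + (-6 + 2*12)) = √(-225 + (-6 + 24)) = √(-225 + 18) = √(-207) = 3*I*√23 ≈ 14.387*I)
Q(v) = 72 (Q(v) = (11 + 1)*(9 - 3) = 12*6 = 72)
Q(12) + z = 72 + 3*I*√23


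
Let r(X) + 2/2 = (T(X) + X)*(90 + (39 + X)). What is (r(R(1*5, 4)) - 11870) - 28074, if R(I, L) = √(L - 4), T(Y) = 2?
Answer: -39687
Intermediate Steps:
R(I, L) = √(-4 + L)
r(X) = -1 + (2 + X)*(129 + X) (r(X) = -1 + (2 + X)*(90 + (39 + X)) = -1 + (2 + X)*(129 + X))
(r(R(1*5, 4)) - 11870) - 28074 = ((257 + (√(-4 + 4))² + 131*√(-4 + 4)) - 11870) - 28074 = ((257 + (√0)² + 131*√0) - 11870) - 28074 = ((257 + 0² + 131*0) - 11870) - 28074 = ((257 + 0 + 0) - 11870) - 28074 = (257 - 11870) - 28074 = -11613 - 28074 = -39687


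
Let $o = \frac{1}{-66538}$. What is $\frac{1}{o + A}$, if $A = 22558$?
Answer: $\frac{66538}{1500964203} \approx 4.433 \cdot 10^{-5}$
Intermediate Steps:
$o = - \frac{1}{66538} \approx -1.5029 \cdot 10^{-5}$
$\frac{1}{o + A} = \frac{1}{- \frac{1}{66538} + 22558} = \frac{1}{\frac{1500964203}{66538}} = \frac{66538}{1500964203}$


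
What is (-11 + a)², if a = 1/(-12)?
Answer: 17689/144 ≈ 122.84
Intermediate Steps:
a = -1/12 ≈ -0.083333
(-11 + a)² = (-11 - 1/12)² = (-133/12)² = 17689/144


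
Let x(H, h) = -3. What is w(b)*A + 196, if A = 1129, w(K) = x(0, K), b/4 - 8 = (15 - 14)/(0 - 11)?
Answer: -3191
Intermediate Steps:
b = 348/11 (b = 32 + 4*((15 - 14)/(0 - 11)) = 32 + 4*(1/(-11)) = 32 + 4*(1*(-1/11)) = 32 + 4*(-1/11) = 32 - 4/11 = 348/11 ≈ 31.636)
w(K) = -3
w(b)*A + 196 = -3*1129 + 196 = -3387 + 196 = -3191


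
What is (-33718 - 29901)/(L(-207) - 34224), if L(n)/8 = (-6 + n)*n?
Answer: -63619/318504 ≈ -0.19974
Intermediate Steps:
L(n) = 8*n*(-6 + n) (L(n) = 8*((-6 + n)*n) = 8*(n*(-6 + n)) = 8*n*(-6 + n))
(-33718 - 29901)/(L(-207) - 34224) = (-33718 - 29901)/(8*(-207)*(-6 - 207) - 34224) = -63619/(8*(-207)*(-213) - 34224) = -63619/(352728 - 34224) = -63619/318504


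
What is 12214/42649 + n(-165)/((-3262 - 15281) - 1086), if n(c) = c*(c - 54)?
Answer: -144597001/93017469 ≈ -1.5545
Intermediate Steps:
n(c) = c*(-54 + c)
12214/42649 + n(-165)/((-3262 - 15281) - 1086) = 12214/42649 + (-165*(-54 - 165))/((-3262 - 15281) - 1086) = 12214*(1/42649) + (-165*(-219))/(-18543 - 1086) = 12214/42649 + 36135/(-19629) = 12214/42649 + 36135*(-1/19629) = 12214/42649 - 4015/2181 = -144597001/93017469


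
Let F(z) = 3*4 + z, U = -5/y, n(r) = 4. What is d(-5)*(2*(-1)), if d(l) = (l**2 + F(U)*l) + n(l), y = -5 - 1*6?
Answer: 732/11 ≈ 66.545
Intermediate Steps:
y = -11 (y = -5 - 6 = -11)
U = 5/11 (U = -5/(-11) = -5*(-1/11) = 5/11 ≈ 0.45455)
F(z) = 12 + z
d(l) = 4 + l**2 + 137*l/11 (d(l) = (l**2 + (12 + 5/11)*l) + 4 = (l**2 + 137*l/11) + 4 = 4 + l**2 + 137*l/11)
d(-5)*(2*(-1)) = (4 + (-5)**2 + (137/11)*(-5))*(2*(-1)) = (4 + 25 - 685/11)*(-2) = -366/11*(-2) = 732/11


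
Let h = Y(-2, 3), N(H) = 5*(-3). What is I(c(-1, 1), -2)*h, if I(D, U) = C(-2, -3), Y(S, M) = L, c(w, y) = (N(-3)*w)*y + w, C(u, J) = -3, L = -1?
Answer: 3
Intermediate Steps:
N(H) = -15
c(w, y) = w - 15*w*y (c(w, y) = (-15*w)*y + w = -15*w*y + w = w - 15*w*y)
Y(S, M) = -1
I(D, U) = -3
h = -1
I(c(-1, 1), -2)*h = -3*(-1) = 3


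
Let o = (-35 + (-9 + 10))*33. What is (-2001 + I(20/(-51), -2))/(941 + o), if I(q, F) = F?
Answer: 2003/181 ≈ 11.066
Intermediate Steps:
o = -1122 (o = (-35 + 1)*33 = -34*33 = -1122)
(-2001 + I(20/(-51), -2))/(941 + o) = (-2001 - 2)/(941 - 1122) = -2003/(-181) = -2003*(-1/181) = 2003/181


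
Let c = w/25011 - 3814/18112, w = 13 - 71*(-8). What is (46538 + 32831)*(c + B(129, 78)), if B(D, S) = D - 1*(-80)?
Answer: 536262151073401/32357088 ≈ 1.6573e+7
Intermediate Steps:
B(D, S) = 80 + D (B(D, S) = D + 80 = 80 + D)
w = 581 (w = 13 + 568 = 581)
c = -6062063/32357088 (c = 581/25011 - 3814/18112 = 581*(1/25011) - 3814*1/18112 = 83/3573 - 1907/9056 = -6062063/32357088 ≈ -0.18735)
(46538 + 32831)*(c + B(129, 78)) = (46538 + 32831)*(-6062063/32357088 + (80 + 129)) = 79369*(-6062063/32357088 + 209) = 79369*(6756569329/32357088) = 536262151073401/32357088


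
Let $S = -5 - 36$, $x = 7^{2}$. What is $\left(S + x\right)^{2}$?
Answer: $64$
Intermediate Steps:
$x = 49$
$S = -41$ ($S = -5 - 36 = -41$)
$\left(S + x\right)^{2} = \left(-41 + 49\right)^{2} = 8^{2} = 64$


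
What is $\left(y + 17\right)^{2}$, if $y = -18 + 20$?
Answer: $361$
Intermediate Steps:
$y = 2$
$\left(y + 17\right)^{2} = \left(2 + 17\right)^{2} = 19^{2} = 361$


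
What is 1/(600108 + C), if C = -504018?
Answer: 1/96090 ≈ 1.0407e-5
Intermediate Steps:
1/(600108 + C) = 1/(600108 - 504018) = 1/96090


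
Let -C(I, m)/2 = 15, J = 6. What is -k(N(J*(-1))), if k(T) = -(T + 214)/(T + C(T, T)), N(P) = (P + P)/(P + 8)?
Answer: -52/9 ≈ -5.7778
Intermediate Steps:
C(I, m) = -30 (C(I, m) = -2*15 = -30)
N(P) = 2*P/(8 + P) (N(P) = (2*P)/(8 + P) = 2*P/(8 + P))
k(T) = -(214 + T)/(-30 + T) (k(T) = -(T + 214)/(T - 30) = -(214 + T)/(-30 + T))
-k(N(J*(-1))) = -(-214 - 2*6*(-1)/(8 + 6*(-1)))/(-30 + 2*(6*(-1))/(8 + 6*(-1))) = -(-214 - 2*(-6)/(8 - 6))/(-30 + 2*(-6)/(8 - 6)) = -(-214 - 2*(-6)/2)/(-30 + 2*(-6)/2) = -(-214 - 2*(-6)/2)/(-30 + 2*(-6)*(½)) = -(-214 - 1*(-6))/(-30 - 6) = -(-214 + 6)/(-36) = -(-1)*(-208)/36 = -1*52/9 = -52/9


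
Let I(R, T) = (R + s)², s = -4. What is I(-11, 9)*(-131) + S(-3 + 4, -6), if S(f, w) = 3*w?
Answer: -29493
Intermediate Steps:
I(R, T) = (-4 + R)² (I(R, T) = (R - 4)² = (-4 + R)²)
I(-11, 9)*(-131) + S(-3 + 4, -6) = (-4 - 11)²*(-131) + 3*(-6) = (-15)²*(-131) - 18 = 225*(-131) - 18 = -29475 - 18 = -29493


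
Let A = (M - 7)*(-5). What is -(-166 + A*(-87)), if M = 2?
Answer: 2341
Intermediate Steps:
A = 25 (A = (2 - 7)*(-5) = -5*(-5) = 25)
-(-166 + A*(-87)) = -(-166 + 25*(-87)) = -(-166 - 2175) = -1*(-2341) = 2341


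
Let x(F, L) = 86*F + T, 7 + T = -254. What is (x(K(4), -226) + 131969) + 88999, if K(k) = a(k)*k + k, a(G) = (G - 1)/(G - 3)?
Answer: 222083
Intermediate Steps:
T = -261 (T = -7 - 254 = -261)
a(G) = (-1 + G)/(-3 + G)
K(k) = k + k*(-1 + k)/(-3 + k) (K(k) = ((-1 + k)/(-3 + k))*k + k = k*(-1 + k)/(-3 + k) + k = k + k*(-1 + k)/(-3 + k))
x(F, L) = -261 + 86*F (x(F, L) = 86*F - 261 = -261 + 86*F)
(x(K(4), -226) + 131969) + 88999 = ((-261 + 86*(2*4*(-2 + 4)/(-3 + 4))) + 131969) + 88999 = ((-261 + 86*(2*4*2/1)) + 131969) + 88999 = ((-261 + 86*(2*4*1*2)) + 131969) + 88999 = ((-261 + 86*16) + 131969) + 88999 = ((-261 + 1376) + 131969) + 88999 = (1115 + 131969) + 88999 = 133084 + 88999 = 222083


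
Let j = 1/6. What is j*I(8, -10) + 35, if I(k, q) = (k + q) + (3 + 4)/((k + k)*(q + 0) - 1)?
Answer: 4783/138 ≈ 34.659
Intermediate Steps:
j = 1/6 ≈ 0.16667
I(k, q) = k + q + 7/(-1 + 2*k*q) (I(k, q) = (k + q) + 7/((2*k)*q - 1) = (k + q) + 7/(2*k*q - 1) = (k + q) + 7/(-1 + 2*k*q) = k + q + 7/(-1 + 2*k*q))
j*I(8, -10) + 35 = ((7 - 1*8 - 1*(-10) + 2*8*(-10)**2 + 2*(-10)*8**2)/(-1 + 2*8*(-10)))/6 + 35 = ((7 - 8 + 10 + 2*8*100 + 2*(-10)*64)/(-1 - 160))/6 + 35 = ((7 - 8 + 10 + 1600 - 1280)/(-161))/6 + 35 = (-1/161*329)/6 + 35 = (1/6)*(-47/23) + 35 = -47/138 + 35 = 4783/138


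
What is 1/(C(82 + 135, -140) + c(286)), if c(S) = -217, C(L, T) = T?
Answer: -1/357 ≈ -0.0028011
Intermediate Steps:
1/(C(82 + 135, -140) + c(286)) = 1/(-140 - 217) = 1/(-357) = -1/357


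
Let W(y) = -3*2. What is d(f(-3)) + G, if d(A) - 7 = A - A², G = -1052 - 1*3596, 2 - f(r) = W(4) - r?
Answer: -4661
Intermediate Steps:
W(y) = -6
f(r) = 8 + r (f(r) = 2 - (-6 - r) = 2 + (6 + r) = 8 + r)
G = -4648 (G = -1052 - 3596 = -4648)
d(A) = 7 + A - A² (d(A) = 7 + (A - A²) = 7 + A - A²)
d(f(-3)) + G = (7 + (8 - 3) - (8 - 3)²) - 4648 = (7 + 5 - 1*5²) - 4648 = (7 + 5 - 1*25) - 4648 = (7 + 5 - 25) - 4648 = -13 - 4648 = -4661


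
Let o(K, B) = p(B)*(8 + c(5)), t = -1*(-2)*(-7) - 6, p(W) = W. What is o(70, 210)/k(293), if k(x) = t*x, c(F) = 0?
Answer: -84/293 ≈ -0.28669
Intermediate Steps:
t = -20 (t = 2*(-7) - 6 = -14 - 6 = -20)
o(K, B) = 8*B (o(K, B) = B*(8 + 0) = B*8 = 8*B)
k(x) = -20*x
o(70, 210)/k(293) = (8*210)/((-20*293)) = 1680/(-5860) = 1680*(-1/5860) = -84/293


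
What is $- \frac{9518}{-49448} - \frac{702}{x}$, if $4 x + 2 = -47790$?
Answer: $\frac{18554195}{73850588} \approx 0.25124$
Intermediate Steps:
$x = -11948$ ($x = - \frac{1}{2} + \frac{1}{4} \left(-47790\right) = - \frac{1}{2} - \frac{23895}{2} = -11948$)
$- \frac{9518}{-49448} - \frac{702}{x} = - \frac{9518}{-49448} - \frac{702}{-11948} = \left(-9518\right) \left(- \frac{1}{49448}\right) - - \frac{351}{5974} = \frac{4759}{24724} + \frac{351}{5974} = \frac{18554195}{73850588}$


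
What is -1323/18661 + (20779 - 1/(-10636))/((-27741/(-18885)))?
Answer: 25961599406073059/1835329727812 ≈ 14145.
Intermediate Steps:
-1323/18661 + (20779 - 1/(-10636))/((-27741/(-18885))) = -1323*1/18661 + (20779 - 1*(-1/10636))/((-27741*(-1/18885))) = -1323/18661 + (20779 + 1/10636)/(9247/6295) = -1323/18661 + (221005445/10636)*(6295/9247) = -1323/18661 + 1391229276275/98351092 = 25961599406073059/1835329727812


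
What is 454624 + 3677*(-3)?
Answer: 443593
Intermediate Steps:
454624 + 3677*(-3) = 454624 - 11031 = 443593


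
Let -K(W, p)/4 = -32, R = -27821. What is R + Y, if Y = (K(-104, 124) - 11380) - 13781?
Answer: -52854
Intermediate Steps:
K(W, p) = 128 (K(W, p) = -4*(-32) = 128)
Y = -25033 (Y = (128 - 11380) - 13781 = -11252 - 13781 = -25033)
R + Y = -27821 - 25033 = -52854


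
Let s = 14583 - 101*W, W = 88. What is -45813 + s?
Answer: -40118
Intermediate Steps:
s = 5695 (s = 14583 - 101*88 = 14583 - 8888 = 5695)
-45813 + s = -45813 + 5695 = -40118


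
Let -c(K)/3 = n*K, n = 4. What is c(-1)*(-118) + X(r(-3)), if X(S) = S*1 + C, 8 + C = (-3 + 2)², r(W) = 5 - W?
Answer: -1415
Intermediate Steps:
C = -7 (C = -8 + (-3 + 2)² = -8 + (-1)² = -8 + 1 = -7)
c(K) = -12*K
X(S) = -7 + S (X(S) = S*1 - 7 = S - 7 = -7 + S)
c(-1)*(-118) + X(r(-3)) = -12*(-1)*(-118) + (-7 + (5 - 1*(-3))) = 12*(-118) + (-7 + (5 + 3)) = -1416 + (-7 + 8) = -1416 + 1 = -1415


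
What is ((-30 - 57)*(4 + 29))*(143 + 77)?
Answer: -631620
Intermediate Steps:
((-30 - 57)*(4 + 29))*(143 + 77) = -87*33*220 = -2871*220 = -631620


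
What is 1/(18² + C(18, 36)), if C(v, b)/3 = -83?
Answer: 1/75 ≈ 0.013333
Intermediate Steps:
C(v, b) = -249 (C(v, b) = 3*(-83) = -249)
1/(18² + C(18, 36)) = 1/(18² - 249) = 1/(324 - 249) = 1/75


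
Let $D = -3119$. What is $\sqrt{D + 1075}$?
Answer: $2 i \sqrt{511} \approx 45.211 i$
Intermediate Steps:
$\sqrt{D + 1075} = \sqrt{-3119 + 1075} = \sqrt{-2044} = 2 i \sqrt{511}$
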